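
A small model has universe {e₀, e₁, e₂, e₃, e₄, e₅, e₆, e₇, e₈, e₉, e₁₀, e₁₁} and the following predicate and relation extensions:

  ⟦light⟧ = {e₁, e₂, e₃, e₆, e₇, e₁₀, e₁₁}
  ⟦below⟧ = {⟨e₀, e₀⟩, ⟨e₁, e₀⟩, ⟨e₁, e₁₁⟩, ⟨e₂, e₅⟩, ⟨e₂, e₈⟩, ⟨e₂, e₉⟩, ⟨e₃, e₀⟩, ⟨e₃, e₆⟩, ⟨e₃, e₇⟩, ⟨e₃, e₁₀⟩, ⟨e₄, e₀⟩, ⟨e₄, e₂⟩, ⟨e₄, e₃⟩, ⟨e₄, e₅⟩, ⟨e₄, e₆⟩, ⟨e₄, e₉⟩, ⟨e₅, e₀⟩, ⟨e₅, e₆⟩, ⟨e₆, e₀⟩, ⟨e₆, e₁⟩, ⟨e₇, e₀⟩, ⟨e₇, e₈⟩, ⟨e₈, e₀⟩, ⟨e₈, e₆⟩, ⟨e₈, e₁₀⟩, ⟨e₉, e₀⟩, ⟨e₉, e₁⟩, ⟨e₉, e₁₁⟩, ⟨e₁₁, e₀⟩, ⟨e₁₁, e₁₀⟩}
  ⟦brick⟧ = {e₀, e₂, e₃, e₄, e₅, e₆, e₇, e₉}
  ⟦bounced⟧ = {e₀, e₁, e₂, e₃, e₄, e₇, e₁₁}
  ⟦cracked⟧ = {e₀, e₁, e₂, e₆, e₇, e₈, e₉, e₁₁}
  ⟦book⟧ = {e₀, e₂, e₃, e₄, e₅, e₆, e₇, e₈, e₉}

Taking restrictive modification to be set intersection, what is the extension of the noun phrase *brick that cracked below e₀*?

⟦that cracked⟧ = ⟦cracked⟧ = {e₀, e₁, e₂, e₆, e₇, e₈, e₉, e₁₁}
⟦below e₀⟧ = {x : ⟨x, e₀⟩ ∈ ⟦below⟧} = {e₀, e₁, e₃, e₄, e₅, e₆, e₇, e₈, e₉, e₁₁}
⟦brick⟧ = {e₀, e₂, e₃, e₄, e₅, e₆, e₇, e₉}
… ∩ ⟦that cracked⟧ = {e₀, e₂, e₃, e₄, e₅, e₆, e₇, e₉} ∩ {e₀, e₁, e₂, e₆, e₇, e₈, e₉, e₁₁} = {e₀, e₂, e₆, e₇, e₉}
… ∩ ⟦below e₀⟧ = {e₀, e₂, e₆, e₇, e₉} ∩ {e₀, e₁, e₃, e₄, e₅, e₆, e₇, e₈, e₉, e₁₁} = {e₀, e₆, e₇, e₉}
So ⟦brick that cracked below e₀⟧ = {e₀, e₆, e₇, e₉}.

{e₀, e₆, e₇, e₉}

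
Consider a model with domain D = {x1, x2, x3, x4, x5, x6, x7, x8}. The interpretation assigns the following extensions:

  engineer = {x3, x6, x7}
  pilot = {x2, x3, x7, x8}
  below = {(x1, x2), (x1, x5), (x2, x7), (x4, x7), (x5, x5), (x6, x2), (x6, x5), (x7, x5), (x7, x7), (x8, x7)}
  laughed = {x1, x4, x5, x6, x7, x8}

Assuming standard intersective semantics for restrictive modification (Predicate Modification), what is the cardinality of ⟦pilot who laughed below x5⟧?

1

⟦who laughed⟧ = ⟦laughed⟧ = {x1, x4, x5, x6, x7, x8}
⟦below x5⟧ = {x : ⟨x, x5⟩ ∈ ⟦below⟧} = {x1, x5, x6, x7}
⟦pilot⟧ = {x2, x3, x7, x8}
… ∩ ⟦who laughed⟧ = {x2, x3, x7, x8} ∩ {x1, x4, x5, x6, x7, x8} = {x7, x8}
… ∩ ⟦below x5⟧ = {x7, x8} ∩ {x1, x5, x6, x7} = {x7}
⟦pilot who laughed below x5⟧ = {x7}, so the cardinality is 1.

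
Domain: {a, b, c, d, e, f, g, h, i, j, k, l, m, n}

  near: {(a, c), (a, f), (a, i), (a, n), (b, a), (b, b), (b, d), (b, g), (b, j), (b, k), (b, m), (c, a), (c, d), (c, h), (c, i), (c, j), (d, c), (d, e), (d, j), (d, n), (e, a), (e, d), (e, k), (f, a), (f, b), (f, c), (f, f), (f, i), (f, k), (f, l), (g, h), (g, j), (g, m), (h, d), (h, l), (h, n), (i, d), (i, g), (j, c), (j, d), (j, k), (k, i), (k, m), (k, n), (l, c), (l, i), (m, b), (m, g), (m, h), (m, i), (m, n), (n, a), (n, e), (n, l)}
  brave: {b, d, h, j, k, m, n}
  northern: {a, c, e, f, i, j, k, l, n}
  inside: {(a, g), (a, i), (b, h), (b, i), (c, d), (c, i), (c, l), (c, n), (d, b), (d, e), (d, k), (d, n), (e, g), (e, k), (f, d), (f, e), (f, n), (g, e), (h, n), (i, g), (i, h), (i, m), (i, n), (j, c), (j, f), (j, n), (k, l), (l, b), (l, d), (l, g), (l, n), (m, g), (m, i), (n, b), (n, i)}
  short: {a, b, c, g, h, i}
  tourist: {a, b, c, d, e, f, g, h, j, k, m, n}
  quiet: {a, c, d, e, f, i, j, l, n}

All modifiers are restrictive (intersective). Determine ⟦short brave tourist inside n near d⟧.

{h}

⟦inside n⟧ = {x : ⟨x, n⟩ ∈ ⟦inside⟧} = {c, d, f, h, i, j, l}
⟦near d⟧ = {x : ⟨x, d⟩ ∈ ⟦near⟧} = {b, c, e, h, i, j}
⟦tourist⟧ = {a, b, c, d, e, f, g, h, j, k, m, n}
… ∩ ⟦inside n⟧ = {a, b, c, d, e, f, g, h, j, k, m, n} ∩ {c, d, f, h, i, j, l} = {c, d, f, h, j}
… ∩ ⟦near d⟧ = {c, d, f, h, j} ∩ {b, c, e, h, i, j} = {c, h, j}
… ∩ ⟦short⟧ = {c, h, j} ∩ {a, b, c, g, h, i} = {c, h}
… ∩ ⟦brave⟧ = {c, h} ∩ {b, d, h, j, k, m, n} = {h}
So ⟦short brave tourist inside n near d⟧ = {h}.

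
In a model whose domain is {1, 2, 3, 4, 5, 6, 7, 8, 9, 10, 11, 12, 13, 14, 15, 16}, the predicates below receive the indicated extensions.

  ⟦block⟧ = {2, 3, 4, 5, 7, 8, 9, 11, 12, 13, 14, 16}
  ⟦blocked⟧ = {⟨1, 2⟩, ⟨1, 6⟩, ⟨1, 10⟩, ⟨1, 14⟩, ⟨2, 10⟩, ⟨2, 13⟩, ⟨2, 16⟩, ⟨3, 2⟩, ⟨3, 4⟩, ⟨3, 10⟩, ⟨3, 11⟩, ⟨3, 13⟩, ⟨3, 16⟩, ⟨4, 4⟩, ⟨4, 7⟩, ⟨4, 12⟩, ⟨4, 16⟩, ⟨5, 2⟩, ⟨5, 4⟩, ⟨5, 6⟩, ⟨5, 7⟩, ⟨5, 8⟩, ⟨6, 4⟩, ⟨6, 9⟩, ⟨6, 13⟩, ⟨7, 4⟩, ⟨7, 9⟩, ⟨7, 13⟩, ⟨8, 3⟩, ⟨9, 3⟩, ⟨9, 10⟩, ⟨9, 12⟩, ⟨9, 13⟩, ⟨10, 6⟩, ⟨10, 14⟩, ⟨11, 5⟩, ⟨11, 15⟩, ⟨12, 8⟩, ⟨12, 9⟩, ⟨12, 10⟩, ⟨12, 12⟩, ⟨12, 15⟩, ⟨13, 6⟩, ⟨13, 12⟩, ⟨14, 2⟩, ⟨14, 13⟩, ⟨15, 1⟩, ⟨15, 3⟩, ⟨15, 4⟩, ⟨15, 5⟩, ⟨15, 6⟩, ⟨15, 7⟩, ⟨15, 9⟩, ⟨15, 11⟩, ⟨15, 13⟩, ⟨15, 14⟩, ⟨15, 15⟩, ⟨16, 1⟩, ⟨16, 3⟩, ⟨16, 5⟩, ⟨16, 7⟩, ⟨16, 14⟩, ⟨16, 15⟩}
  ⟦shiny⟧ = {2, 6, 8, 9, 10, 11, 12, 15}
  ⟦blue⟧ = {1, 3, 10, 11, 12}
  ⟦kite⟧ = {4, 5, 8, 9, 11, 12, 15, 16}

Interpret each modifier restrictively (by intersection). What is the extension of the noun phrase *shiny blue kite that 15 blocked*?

{11}

⟦that 15 blocked⟧ = {x : ⟨15, x⟩ ∈ ⟦blocked⟧} = {1, 3, 4, 5, 6, 7, 9, 11, 13, 14, 15}
⟦kite⟧ = {4, 5, 8, 9, 11, 12, 15, 16}
… ∩ ⟦that 15 blocked⟧ = {4, 5, 8, 9, 11, 12, 15, 16} ∩ {1, 3, 4, 5, 6, 7, 9, 11, 13, 14, 15} = {4, 5, 9, 11, 15}
… ∩ ⟦shiny⟧ = {4, 5, 9, 11, 15} ∩ {2, 6, 8, 9, 10, 11, 12, 15} = {9, 11, 15}
… ∩ ⟦blue⟧ = {9, 11, 15} ∩ {1, 3, 10, 11, 12} = {11}
So ⟦shiny blue kite that 15 blocked⟧ = {11}.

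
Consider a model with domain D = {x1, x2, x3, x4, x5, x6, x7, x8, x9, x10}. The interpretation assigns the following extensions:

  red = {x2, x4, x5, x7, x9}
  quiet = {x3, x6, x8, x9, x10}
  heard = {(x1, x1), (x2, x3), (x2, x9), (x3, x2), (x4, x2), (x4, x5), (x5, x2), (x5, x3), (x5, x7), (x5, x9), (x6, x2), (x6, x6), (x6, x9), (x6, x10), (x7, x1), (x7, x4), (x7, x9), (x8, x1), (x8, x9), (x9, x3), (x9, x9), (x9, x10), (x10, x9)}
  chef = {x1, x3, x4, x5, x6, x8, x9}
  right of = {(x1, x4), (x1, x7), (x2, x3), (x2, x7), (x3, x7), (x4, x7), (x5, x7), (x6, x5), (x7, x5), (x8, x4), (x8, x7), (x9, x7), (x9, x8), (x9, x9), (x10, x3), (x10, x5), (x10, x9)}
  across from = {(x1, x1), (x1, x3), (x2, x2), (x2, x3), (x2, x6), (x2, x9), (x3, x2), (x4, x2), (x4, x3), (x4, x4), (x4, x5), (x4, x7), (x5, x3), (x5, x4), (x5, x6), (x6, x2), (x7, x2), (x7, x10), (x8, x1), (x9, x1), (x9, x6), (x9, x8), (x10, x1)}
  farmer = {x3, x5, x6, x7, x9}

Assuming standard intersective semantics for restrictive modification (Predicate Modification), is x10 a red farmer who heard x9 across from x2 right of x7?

⟦who heard x9⟧ = {x : ⟨x, x9⟩ ∈ ⟦heard⟧} = {x2, x5, x6, x7, x8, x9, x10}
⟦across from x2⟧ = {x : ⟨x, x2⟩ ∈ ⟦across from⟧} = {x2, x3, x4, x6, x7}
⟦right of x7⟧ = {x : ⟨x, x7⟩ ∈ ⟦right of⟧} = {x1, x2, x3, x4, x5, x8, x9}
⟦farmer⟧ = {x3, x5, x6, x7, x9}
… ∩ ⟦who heard x9⟧ = {x3, x5, x6, x7, x9} ∩ {x2, x5, x6, x7, x8, x9, x10} = {x5, x6, x7, x9}
… ∩ ⟦across from x2⟧ = {x5, x6, x7, x9} ∩ {x2, x3, x4, x6, x7} = {x6, x7}
… ∩ ⟦right of x7⟧ = {x6, x7} ∩ {x1, x2, x3, x4, x5, x8, x9} = ∅
… ∩ ⟦red⟧ = ∅ ∩ {x2, x4, x5, x7, x9} = ∅
⟦red farmer who heard x9 across from x2 right of x7⟧ = ∅; x10 ∉ this set.

no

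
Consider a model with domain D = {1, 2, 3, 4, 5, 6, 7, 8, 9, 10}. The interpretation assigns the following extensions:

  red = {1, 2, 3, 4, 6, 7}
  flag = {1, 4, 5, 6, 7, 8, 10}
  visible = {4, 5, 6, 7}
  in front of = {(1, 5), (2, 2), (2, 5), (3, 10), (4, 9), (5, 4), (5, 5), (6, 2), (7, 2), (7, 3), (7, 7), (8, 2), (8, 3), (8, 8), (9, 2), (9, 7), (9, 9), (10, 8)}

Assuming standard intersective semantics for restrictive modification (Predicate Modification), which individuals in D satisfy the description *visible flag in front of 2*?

⟦in front of 2⟧ = {x : ⟨x, 2⟩ ∈ ⟦in front of⟧} = {2, 6, 7, 8, 9}
⟦flag⟧ = {1, 4, 5, 6, 7, 8, 10}
… ∩ ⟦in front of 2⟧ = {1, 4, 5, 6, 7, 8, 10} ∩ {2, 6, 7, 8, 9} = {6, 7, 8}
… ∩ ⟦visible⟧ = {6, 7, 8} ∩ {4, 5, 6, 7} = {6, 7}
So ⟦visible flag in front of 2⟧ = {6, 7}.

{6, 7}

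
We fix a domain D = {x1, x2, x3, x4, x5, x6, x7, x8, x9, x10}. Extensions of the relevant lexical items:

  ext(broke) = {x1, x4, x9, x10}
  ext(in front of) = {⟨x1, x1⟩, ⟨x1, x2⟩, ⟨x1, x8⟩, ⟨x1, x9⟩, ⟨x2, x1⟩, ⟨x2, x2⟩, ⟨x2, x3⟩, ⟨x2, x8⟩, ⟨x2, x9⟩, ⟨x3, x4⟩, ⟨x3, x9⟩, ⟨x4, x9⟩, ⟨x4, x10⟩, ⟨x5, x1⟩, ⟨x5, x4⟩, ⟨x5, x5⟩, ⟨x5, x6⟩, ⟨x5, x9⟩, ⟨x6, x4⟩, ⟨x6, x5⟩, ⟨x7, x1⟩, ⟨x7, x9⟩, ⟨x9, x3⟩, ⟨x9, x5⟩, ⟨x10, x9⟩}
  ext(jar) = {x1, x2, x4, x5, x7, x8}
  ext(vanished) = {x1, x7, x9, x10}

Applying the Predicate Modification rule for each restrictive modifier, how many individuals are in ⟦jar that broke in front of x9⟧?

⟦that broke⟧ = ⟦broke⟧ = {x1, x4, x9, x10}
⟦in front of x9⟧ = {x : ⟨x, x9⟩ ∈ ⟦in front of⟧} = {x1, x2, x3, x4, x5, x7, x10}
⟦jar⟧ = {x1, x2, x4, x5, x7, x8}
… ∩ ⟦that broke⟧ = {x1, x2, x4, x5, x7, x8} ∩ {x1, x4, x9, x10} = {x1, x4}
… ∩ ⟦in front of x9⟧ = {x1, x4} ∩ {x1, x2, x3, x4, x5, x7, x10} = {x1, x4}
⟦jar that broke in front of x9⟧ = {x1, x4}, so the cardinality is 2.

2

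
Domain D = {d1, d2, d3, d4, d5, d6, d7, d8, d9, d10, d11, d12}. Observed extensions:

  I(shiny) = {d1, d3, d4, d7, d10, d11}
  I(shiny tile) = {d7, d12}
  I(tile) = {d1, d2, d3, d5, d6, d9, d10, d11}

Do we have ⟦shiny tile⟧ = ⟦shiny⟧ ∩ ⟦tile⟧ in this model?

no

⟦shiny⟧ ∩ ⟦tile⟧ = {d1, d3, d4, d7, d10, d11} ∩ {d1, d2, d3, d5, d6, d9, d10, d11} = {d1, d3, d10, d11}
Observed ⟦shiny tile⟧ = {d7, d12}.
These differ, so the modifier is not intersective in this model.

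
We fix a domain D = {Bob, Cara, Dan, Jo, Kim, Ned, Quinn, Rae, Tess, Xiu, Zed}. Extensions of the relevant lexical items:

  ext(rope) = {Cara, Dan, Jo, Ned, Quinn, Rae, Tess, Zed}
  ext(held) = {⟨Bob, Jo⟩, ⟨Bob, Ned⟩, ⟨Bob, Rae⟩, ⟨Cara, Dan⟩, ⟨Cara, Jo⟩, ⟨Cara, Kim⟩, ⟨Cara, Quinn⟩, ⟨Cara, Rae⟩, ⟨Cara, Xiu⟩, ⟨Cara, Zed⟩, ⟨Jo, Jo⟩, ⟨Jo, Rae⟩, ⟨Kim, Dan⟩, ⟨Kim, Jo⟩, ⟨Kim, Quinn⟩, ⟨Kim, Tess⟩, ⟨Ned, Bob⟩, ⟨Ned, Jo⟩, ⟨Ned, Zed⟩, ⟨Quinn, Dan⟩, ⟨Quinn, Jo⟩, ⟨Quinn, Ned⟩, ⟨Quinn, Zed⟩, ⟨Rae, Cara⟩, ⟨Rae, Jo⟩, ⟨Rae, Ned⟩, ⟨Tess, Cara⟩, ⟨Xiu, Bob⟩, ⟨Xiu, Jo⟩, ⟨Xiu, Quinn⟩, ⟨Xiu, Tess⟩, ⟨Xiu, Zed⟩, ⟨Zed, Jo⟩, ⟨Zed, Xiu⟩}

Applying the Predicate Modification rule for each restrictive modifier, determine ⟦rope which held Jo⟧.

{Cara, Jo, Ned, Quinn, Rae, Zed}

⟦which held Jo⟧ = {x : ⟨x, Jo⟩ ∈ ⟦held⟧} = {Bob, Cara, Jo, Kim, Ned, Quinn, Rae, Xiu, Zed}
⟦rope⟧ = {Cara, Dan, Jo, Ned, Quinn, Rae, Tess, Zed}
… ∩ ⟦which held Jo⟧ = {Cara, Dan, Jo, Ned, Quinn, Rae, Tess, Zed} ∩ {Bob, Cara, Jo, Kim, Ned, Quinn, Rae, Xiu, Zed} = {Cara, Jo, Ned, Quinn, Rae, Zed}
So ⟦rope which held Jo⟧ = {Cara, Jo, Ned, Quinn, Rae, Zed}.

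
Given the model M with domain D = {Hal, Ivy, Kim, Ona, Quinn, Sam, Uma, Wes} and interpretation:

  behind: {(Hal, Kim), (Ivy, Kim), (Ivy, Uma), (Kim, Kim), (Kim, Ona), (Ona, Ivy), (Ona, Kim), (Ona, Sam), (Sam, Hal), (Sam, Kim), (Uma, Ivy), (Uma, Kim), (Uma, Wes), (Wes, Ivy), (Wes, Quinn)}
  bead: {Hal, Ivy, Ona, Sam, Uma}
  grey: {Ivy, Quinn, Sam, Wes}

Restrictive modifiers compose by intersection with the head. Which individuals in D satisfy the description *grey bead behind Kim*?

{Ivy, Sam}

⟦behind Kim⟧ = {x : ⟨x, Kim⟩ ∈ ⟦behind⟧} = {Hal, Ivy, Kim, Ona, Sam, Uma}
⟦bead⟧ = {Hal, Ivy, Ona, Sam, Uma}
… ∩ ⟦behind Kim⟧ = {Hal, Ivy, Ona, Sam, Uma} ∩ {Hal, Ivy, Kim, Ona, Sam, Uma} = {Hal, Ivy, Ona, Sam, Uma}
… ∩ ⟦grey⟧ = {Hal, Ivy, Ona, Sam, Uma} ∩ {Ivy, Quinn, Sam, Wes} = {Ivy, Sam}
So ⟦grey bead behind Kim⟧ = {Ivy, Sam}.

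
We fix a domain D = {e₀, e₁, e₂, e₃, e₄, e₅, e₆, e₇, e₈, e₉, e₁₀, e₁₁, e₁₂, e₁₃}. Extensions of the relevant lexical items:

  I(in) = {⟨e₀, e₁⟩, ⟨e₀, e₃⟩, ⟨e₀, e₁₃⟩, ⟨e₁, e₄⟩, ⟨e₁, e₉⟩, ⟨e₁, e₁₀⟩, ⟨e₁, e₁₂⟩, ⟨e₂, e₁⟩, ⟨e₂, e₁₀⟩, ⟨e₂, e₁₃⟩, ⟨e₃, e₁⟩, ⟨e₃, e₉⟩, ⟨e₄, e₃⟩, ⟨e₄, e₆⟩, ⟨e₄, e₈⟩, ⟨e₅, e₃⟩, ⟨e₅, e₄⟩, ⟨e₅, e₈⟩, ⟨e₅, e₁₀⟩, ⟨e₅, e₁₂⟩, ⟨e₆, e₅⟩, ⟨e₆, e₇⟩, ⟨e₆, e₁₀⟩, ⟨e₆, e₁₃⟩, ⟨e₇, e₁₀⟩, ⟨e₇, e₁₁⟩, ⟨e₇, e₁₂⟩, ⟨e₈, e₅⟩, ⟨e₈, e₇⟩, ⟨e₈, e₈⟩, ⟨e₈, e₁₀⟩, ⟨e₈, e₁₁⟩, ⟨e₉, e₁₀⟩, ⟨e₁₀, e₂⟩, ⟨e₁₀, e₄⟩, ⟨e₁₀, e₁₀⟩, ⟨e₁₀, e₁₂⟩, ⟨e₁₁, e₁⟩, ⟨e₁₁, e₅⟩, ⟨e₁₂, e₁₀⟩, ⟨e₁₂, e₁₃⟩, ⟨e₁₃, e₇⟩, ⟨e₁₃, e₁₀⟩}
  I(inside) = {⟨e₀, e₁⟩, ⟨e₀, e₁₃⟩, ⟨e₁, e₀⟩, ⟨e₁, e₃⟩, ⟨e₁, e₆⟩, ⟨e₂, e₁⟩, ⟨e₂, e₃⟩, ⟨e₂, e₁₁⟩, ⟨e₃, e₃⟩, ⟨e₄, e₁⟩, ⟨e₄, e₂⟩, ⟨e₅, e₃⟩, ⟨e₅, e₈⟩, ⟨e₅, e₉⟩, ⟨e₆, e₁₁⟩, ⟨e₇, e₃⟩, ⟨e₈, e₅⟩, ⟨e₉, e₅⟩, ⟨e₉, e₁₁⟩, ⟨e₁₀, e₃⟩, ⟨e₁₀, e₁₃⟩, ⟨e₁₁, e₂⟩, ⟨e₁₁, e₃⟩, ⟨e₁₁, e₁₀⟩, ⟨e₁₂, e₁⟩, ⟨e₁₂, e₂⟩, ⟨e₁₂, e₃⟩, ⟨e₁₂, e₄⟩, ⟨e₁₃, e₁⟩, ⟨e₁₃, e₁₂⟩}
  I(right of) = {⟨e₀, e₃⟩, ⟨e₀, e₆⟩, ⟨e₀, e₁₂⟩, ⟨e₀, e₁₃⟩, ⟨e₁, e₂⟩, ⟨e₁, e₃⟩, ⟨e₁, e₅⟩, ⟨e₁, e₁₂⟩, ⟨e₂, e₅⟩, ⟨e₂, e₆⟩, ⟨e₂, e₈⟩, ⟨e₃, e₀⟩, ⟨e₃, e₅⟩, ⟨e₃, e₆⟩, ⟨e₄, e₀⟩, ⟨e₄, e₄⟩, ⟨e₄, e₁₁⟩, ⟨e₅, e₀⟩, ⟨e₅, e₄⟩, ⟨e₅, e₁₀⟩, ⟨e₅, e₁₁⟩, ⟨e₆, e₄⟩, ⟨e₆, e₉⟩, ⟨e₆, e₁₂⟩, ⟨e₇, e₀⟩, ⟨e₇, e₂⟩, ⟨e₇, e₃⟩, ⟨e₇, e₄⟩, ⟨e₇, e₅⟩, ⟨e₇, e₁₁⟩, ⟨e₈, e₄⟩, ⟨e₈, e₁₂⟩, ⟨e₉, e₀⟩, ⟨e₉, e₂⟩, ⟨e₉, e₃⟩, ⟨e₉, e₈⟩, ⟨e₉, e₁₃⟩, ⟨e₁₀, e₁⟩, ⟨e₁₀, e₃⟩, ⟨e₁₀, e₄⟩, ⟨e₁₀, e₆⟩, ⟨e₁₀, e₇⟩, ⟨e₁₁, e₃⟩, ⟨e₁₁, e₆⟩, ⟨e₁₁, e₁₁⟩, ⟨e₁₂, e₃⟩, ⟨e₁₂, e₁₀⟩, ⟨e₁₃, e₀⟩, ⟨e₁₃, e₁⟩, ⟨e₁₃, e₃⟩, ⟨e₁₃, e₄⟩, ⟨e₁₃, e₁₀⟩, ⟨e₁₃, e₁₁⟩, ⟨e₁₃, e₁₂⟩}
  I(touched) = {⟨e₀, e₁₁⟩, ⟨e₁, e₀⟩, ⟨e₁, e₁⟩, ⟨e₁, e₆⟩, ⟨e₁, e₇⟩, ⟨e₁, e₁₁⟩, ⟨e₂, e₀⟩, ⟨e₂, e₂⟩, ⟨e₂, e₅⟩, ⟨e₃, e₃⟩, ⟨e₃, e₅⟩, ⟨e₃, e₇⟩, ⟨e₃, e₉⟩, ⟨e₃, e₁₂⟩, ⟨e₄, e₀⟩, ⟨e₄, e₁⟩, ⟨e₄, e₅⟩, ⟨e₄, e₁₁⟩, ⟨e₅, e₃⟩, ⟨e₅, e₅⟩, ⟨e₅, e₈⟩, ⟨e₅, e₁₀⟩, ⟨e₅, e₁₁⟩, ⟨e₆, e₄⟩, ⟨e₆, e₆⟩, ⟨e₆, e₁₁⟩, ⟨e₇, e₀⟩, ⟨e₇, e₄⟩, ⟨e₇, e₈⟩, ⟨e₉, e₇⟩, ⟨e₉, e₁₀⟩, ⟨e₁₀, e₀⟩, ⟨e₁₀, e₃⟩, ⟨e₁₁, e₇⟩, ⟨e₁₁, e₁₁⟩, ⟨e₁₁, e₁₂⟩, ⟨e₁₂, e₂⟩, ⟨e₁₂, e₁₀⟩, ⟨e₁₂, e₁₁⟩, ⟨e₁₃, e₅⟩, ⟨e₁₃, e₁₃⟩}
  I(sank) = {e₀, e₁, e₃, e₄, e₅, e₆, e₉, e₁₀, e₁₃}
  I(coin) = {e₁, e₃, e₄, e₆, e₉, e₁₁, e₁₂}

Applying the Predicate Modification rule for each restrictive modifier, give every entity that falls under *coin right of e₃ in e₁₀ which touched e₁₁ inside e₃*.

{e₁, e₁₂}

⟦right of e₃⟧ = {x : ⟨x, e₃⟩ ∈ ⟦right of⟧} = {e₀, e₁, e₇, e₉, e₁₀, e₁₁, e₁₂, e₁₃}
⟦in e₁₀⟧ = {x : ⟨x, e₁₀⟩ ∈ ⟦in⟧} = {e₁, e₂, e₅, e₆, e₇, e₈, e₉, e₁₀, e₁₂, e₁₃}
⟦which touched e₁₁⟧ = {x : ⟨x, e₁₁⟩ ∈ ⟦touched⟧} = {e₀, e₁, e₄, e₅, e₆, e₁₁, e₁₂}
⟦inside e₃⟧ = {x : ⟨x, e₃⟩ ∈ ⟦inside⟧} = {e₁, e₂, e₃, e₅, e₇, e₁₀, e₁₁, e₁₂}
⟦coin⟧ = {e₁, e₃, e₄, e₆, e₉, e₁₁, e₁₂}
… ∩ ⟦right of e₃⟧ = {e₁, e₃, e₄, e₆, e₉, e₁₁, e₁₂} ∩ {e₀, e₁, e₇, e₉, e₁₀, e₁₁, e₁₂, e₁₃} = {e₁, e₉, e₁₁, e₁₂}
… ∩ ⟦in e₁₀⟧ = {e₁, e₉, e₁₁, e₁₂} ∩ {e₁, e₂, e₅, e₆, e₇, e₈, e₉, e₁₀, e₁₂, e₁₃} = {e₁, e₉, e₁₂}
… ∩ ⟦which touched e₁₁⟧ = {e₁, e₉, e₁₂} ∩ {e₀, e₁, e₄, e₅, e₆, e₁₁, e₁₂} = {e₁, e₁₂}
… ∩ ⟦inside e₃⟧ = {e₁, e₁₂} ∩ {e₁, e₂, e₃, e₅, e₇, e₁₀, e₁₁, e₁₂} = {e₁, e₁₂}
So ⟦coin right of e₃ in e₁₀ which touched e₁₁ inside e₃⟧ = {e₁, e₁₂}.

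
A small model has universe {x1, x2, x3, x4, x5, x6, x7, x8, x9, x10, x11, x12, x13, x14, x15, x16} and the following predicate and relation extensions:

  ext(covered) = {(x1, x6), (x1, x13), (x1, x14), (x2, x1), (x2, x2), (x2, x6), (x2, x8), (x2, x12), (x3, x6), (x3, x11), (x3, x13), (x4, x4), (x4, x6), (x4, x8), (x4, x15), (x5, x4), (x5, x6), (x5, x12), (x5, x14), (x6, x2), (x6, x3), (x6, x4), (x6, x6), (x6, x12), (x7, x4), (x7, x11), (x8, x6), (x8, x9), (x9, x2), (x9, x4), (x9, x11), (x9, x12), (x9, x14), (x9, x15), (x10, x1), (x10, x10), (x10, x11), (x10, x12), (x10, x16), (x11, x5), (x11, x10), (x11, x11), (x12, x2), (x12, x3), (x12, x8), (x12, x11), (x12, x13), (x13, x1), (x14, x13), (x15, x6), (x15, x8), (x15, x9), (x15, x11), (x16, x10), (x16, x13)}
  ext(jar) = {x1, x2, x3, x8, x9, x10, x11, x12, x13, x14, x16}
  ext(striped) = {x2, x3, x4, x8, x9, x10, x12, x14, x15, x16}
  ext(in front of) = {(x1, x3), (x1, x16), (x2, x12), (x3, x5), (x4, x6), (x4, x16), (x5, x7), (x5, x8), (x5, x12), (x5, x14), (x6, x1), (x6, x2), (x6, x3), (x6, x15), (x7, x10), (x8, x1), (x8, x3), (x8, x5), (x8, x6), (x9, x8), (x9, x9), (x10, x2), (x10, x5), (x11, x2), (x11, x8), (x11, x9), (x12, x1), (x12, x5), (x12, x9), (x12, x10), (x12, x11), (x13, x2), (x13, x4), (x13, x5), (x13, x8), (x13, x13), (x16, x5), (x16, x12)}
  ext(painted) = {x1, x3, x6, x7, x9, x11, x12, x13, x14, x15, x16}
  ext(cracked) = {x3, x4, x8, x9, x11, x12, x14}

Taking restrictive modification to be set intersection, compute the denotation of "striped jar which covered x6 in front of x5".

⟦which covered x6⟧ = {x : ⟨x, x6⟩ ∈ ⟦covered⟧} = {x1, x2, x3, x4, x5, x6, x8, x15}
⟦in front of x5⟧ = {x : ⟨x, x5⟩ ∈ ⟦in front of⟧} = {x3, x8, x10, x12, x13, x16}
⟦jar⟧ = {x1, x2, x3, x8, x9, x10, x11, x12, x13, x14, x16}
… ∩ ⟦which covered x6⟧ = {x1, x2, x3, x8, x9, x10, x11, x12, x13, x14, x16} ∩ {x1, x2, x3, x4, x5, x6, x8, x15} = {x1, x2, x3, x8}
… ∩ ⟦in front of x5⟧ = {x1, x2, x3, x8} ∩ {x3, x8, x10, x12, x13, x16} = {x3, x8}
… ∩ ⟦striped⟧ = {x3, x8} ∩ {x2, x3, x4, x8, x9, x10, x12, x14, x15, x16} = {x3, x8}
So ⟦striped jar which covered x6 in front of x5⟧ = {x3, x8}.

{x3, x8}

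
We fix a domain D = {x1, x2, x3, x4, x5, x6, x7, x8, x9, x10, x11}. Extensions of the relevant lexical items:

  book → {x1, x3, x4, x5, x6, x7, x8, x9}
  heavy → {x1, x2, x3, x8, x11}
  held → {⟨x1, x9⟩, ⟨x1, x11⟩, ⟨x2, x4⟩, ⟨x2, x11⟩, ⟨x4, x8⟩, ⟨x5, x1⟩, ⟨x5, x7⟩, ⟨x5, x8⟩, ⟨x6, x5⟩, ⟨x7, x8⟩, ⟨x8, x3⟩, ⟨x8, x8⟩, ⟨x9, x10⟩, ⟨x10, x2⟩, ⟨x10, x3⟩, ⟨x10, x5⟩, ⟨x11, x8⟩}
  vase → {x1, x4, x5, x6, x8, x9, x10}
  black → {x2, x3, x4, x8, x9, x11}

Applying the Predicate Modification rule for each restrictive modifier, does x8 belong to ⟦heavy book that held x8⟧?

⟦that held x8⟧ = {x : ⟨x, x8⟩ ∈ ⟦held⟧} = {x4, x5, x7, x8, x11}
⟦book⟧ = {x1, x3, x4, x5, x6, x7, x8, x9}
… ∩ ⟦that held x8⟧ = {x1, x3, x4, x5, x6, x7, x8, x9} ∩ {x4, x5, x7, x8, x11} = {x4, x5, x7, x8}
… ∩ ⟦heavy⟧ = {x4, x5, x7, x8} ∩ {x1, x2, x3, x8, x11} = {x8}
⟦heavy book that held x8⟧ = {x8}; x8 ∈ this set.

yes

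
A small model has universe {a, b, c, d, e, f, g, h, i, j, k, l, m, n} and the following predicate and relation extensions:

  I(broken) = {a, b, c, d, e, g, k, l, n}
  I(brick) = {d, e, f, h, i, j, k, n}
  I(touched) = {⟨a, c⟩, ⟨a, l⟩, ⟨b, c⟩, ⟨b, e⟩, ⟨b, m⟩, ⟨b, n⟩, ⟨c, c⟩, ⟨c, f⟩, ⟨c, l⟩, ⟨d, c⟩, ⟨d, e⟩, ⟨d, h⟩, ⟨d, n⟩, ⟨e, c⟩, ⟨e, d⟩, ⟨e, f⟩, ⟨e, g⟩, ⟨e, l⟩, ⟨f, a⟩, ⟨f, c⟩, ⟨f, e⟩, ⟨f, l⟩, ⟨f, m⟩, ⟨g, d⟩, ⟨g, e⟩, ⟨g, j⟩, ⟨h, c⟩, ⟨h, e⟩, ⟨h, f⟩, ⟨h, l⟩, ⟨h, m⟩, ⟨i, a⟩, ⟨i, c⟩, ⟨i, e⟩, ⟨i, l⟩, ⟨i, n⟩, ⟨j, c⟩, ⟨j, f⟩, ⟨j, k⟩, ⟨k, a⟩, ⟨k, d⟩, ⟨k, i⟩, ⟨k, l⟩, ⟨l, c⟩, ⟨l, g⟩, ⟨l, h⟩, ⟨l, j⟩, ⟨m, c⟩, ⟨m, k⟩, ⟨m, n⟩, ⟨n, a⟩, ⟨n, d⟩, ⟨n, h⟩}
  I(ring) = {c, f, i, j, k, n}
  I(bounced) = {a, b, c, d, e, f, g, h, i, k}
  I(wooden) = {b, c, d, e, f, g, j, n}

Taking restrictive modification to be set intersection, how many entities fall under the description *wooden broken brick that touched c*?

⟦that touched c⟧ = {x : ⟨x, c⟩ ∈ ⟦touched⟧} = {a, b, c, d, e, f, h, i, j, l, m}
⟦brick⟧ = {d, e, f, h, i, j, k, n}
… ∩ ⟦that touched c⟧ = {d, e, f, h, i, j, k, n} ∩ {a, b, c, d, e, f, h, i, j, l, m} = {d, e, f, h, i, j}
… ∩ ⟦wooden⟧ = {d, e, f, h, i, j} ∩ {b, c, d, e, f, g, j, n} = {d, e, f, j}
… ∩ ⟦broken⟧ = {d, e, f, j} ∩ {a, b, c, d, e, g, k, l, n} = {d, e}
⟦wooden broken brick that touched c⟧ = {d, e}, so the cardinality is 2.

2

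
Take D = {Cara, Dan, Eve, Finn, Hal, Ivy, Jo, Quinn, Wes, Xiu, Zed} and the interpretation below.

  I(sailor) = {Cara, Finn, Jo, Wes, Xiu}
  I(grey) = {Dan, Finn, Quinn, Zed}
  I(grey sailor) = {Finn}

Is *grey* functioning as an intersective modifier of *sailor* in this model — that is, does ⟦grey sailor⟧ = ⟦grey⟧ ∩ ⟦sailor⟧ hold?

⟦grey⟧ ∩ ⟦sailor⟧ = {Dan, Finn, Quinn, Zed} ∩ {Cara, Finn, Jo, Wes, Xiu} = {Finn}
Observed ⟦grey sailor⟧ = {Finn}.
These coincide, so the modifier is intersective here.

yes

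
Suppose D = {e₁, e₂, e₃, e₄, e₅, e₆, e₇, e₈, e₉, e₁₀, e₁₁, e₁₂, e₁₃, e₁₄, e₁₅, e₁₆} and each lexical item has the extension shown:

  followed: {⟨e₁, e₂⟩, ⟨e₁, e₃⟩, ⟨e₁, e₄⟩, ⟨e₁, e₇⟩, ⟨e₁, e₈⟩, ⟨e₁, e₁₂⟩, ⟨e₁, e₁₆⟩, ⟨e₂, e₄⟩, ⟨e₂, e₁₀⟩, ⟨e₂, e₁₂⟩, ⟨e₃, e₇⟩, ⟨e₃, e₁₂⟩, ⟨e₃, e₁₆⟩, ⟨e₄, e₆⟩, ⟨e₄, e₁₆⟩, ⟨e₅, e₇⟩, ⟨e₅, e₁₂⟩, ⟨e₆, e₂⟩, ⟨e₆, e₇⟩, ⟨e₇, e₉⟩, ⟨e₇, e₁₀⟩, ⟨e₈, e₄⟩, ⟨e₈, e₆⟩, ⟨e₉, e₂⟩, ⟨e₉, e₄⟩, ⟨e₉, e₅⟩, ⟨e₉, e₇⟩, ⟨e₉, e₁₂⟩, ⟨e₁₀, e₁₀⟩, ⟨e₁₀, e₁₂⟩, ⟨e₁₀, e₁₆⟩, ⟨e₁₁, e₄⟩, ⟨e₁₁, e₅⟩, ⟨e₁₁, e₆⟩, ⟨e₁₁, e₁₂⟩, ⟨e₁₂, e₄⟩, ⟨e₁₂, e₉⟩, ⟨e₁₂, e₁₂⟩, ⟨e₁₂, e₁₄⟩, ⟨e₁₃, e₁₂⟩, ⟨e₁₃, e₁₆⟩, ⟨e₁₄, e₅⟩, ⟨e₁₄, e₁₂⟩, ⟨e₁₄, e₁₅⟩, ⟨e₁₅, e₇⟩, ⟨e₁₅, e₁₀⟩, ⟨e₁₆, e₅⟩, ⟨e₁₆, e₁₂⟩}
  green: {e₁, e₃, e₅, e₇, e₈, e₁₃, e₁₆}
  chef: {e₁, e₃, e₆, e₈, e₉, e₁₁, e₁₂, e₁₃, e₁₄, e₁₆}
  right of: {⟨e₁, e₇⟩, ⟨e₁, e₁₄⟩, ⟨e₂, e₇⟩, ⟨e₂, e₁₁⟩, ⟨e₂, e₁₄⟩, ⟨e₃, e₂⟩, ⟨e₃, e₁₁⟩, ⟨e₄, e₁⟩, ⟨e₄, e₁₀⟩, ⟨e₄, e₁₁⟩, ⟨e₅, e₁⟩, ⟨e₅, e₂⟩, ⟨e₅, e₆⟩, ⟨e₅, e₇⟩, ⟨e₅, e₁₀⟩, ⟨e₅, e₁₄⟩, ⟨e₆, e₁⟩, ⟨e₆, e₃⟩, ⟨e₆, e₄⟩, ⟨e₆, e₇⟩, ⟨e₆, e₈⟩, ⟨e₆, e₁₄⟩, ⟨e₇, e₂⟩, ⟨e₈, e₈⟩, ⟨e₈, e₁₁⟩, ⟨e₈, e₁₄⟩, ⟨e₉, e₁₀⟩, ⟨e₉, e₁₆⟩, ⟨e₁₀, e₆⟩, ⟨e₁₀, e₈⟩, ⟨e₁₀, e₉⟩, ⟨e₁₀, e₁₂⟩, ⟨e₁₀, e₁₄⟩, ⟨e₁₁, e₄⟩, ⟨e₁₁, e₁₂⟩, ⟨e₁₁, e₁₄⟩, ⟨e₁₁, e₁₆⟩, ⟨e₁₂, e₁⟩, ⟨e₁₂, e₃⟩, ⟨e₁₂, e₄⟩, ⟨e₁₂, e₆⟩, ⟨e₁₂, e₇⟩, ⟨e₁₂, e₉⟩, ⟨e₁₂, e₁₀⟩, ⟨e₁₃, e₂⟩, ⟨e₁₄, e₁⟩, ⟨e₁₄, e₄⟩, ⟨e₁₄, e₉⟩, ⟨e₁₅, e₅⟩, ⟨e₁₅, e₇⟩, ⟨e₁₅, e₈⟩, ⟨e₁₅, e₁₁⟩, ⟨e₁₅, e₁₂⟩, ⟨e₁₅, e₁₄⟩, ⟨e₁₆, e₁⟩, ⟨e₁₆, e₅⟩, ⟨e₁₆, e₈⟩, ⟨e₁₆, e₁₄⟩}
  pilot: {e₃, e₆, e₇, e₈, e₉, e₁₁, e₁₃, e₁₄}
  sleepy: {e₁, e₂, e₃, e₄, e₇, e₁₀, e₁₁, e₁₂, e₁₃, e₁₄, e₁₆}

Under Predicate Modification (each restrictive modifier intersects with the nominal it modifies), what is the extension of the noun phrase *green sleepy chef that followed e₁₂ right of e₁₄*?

⟦that followed e₁₂⟧ = {x : ⟨x, e₁₂⟩ ∈ ⟦followed⟧} = {e₁, e₂, e₃, e₅, e₉, e₁₀, e₁₁, e₁₂, e₁₃, e₁₄, e₁₆}
⟦right of e₁₄⟧ = {x : ⟨x, e₁₄⟩ ∈ ⟦right of⟧} = {e₁, e₂, e₅, e₆, e₈, e₁₀, e₁₁, e₁₅, e₁₆}
⟦chef⟧ = {e₁, e₃, e₆, e₈, e₉, e₁₁, e₁₂, e₁₃, e₁₄, e₁₆}
… ∩ ⟦that followed e₁₂⟧ = {e₁, e₃, e₆, e₈, e₉, e₁₁, e₁₂, e₁₃, e₁₄, e₁₆} ∩ {e₁, e₂, e₃, e₅, e₉, e₁₀, e₁₁, e₁₂, e₁₃, e₁₄, e₁₆} = {e₁, e₃, e₉, e₁₁, e₁₂, e₁₃, e₁₄, e₁₆}
… ∩ ⟦right of e₁₄⟧ = {e₁, e₃, e₉, e₁₁, e₁₂, e₁₃, e₁₄, e₁₆} ∩ {e₁, e₂, e₅, e₆, e₈, e₁₀, e₁₁, e₁₅, e₁₆} = {e₁, e₁₁, e₁₆}
… ∩ ⟦green⟧ = {e₁, e₁₁, e₁₆} ∩ {e₁, e₃, e₅, e₇, e₈, e₁₃, e₁₆} = {e₁, e₁₆}
… ∩ ⟦sleepy⟧ = {e₁, e₁₆} ∩ {e₁, e₂, e₃, e₄, e₇, e₁₀, e₁₁, e₁₂, e₁₃, e₁₄, e₁₆} = {e₁, e₁₆}
So ⟦green sleepy chef that followed e₁₂ right of e₁₄⟧ = {e₁, e₁₆}.

{e₁, e₁₆}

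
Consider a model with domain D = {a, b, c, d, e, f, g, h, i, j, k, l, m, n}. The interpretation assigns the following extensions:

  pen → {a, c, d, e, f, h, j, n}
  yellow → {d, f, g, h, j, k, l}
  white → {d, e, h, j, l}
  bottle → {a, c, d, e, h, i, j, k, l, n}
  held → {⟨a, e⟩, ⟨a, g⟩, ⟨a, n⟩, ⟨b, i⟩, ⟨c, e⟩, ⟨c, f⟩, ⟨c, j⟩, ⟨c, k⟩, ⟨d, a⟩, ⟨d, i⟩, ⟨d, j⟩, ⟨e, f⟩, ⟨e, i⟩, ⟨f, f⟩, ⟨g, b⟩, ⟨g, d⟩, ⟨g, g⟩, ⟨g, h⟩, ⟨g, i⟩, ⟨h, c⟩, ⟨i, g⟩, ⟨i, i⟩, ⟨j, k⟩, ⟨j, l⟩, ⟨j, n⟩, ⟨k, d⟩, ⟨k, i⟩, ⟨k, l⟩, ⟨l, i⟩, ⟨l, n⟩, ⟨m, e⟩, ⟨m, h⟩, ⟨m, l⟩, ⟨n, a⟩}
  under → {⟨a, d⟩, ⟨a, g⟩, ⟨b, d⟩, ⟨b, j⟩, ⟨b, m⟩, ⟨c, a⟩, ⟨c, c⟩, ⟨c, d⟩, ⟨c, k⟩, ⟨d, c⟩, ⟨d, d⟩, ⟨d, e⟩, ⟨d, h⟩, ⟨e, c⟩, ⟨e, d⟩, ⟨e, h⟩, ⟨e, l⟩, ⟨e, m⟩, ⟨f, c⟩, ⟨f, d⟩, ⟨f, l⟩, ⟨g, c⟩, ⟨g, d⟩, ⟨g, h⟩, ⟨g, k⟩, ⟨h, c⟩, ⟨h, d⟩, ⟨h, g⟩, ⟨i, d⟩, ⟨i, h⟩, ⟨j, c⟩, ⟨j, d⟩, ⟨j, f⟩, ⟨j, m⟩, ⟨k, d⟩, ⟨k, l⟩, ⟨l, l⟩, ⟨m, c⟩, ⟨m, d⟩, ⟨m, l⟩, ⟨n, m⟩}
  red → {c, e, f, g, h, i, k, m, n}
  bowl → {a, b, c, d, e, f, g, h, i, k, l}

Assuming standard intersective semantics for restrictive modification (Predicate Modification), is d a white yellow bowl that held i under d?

yes

⟦that held i⟧ = {x : ⟨x, i⟩ ∈ ⟦held⟧} = {b, d, e, g, i, k, l}
⟦under d⟧ = {x : ⟨x, d⟩ ∈ ⟦under⟧} = {a, b, c, d, e, f, g, h, i, j, k, m}
⟦bowl⟧ = {a, b, c, d, e, f, g, h, i, k, l}
… ∩ ⟦that held i⟧ = {a, b, c, d, e, f, g, h, i, k, l} ∩ {b, d, e, g, i, k, l} = {b, d, e, g, i, k, l}
… ∩ ⟦under d⟧ = {b, d, e, g, i, k, l} ∩ {a, b, c, d, e, f, g, h, i, j, k, m} = {b, d, e, g, i, k}
… ∩ ⟦white⟧ = {b, d, e, g, i, k} ∩ {d, e, h, j, l} = {d, e}
… ∩ ⟦yellow⟧ = {d, e} ∩ {d, f, g, h, j, k, l} = {d}
⟦white yellow bowl that held i under d⟧ = {d}; d ∈ this set.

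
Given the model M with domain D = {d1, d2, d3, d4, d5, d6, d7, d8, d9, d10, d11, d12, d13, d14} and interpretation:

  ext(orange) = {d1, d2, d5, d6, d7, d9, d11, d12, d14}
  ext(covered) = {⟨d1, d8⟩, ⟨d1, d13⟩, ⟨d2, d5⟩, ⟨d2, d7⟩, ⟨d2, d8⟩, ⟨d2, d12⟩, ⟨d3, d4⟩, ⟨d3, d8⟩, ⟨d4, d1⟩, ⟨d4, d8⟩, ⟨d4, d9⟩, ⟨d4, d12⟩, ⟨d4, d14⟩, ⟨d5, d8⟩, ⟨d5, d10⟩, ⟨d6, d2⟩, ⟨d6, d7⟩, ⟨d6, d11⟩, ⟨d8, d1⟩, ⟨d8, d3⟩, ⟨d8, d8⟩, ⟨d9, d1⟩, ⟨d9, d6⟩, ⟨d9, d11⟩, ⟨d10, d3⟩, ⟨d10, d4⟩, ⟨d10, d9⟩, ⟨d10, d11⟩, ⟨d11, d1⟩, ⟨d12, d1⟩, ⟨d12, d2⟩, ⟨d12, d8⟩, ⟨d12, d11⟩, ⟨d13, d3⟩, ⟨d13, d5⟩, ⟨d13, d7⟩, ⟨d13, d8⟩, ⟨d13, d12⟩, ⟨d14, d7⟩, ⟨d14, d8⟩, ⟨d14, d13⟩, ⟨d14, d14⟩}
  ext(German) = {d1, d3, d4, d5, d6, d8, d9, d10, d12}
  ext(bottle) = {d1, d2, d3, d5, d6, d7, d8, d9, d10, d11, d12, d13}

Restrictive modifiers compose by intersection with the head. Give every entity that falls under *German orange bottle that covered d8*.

{d1, d5, d12}

⟦that covered d8⟧ = {x : ⟨x, d8⟩ ∈ ⟦covered⟧} = {d1, d2, d3, d4, d5, d8, d12, d13, d14}
⟦bottle⟧ = {d1, d2, d3, d5, d6, d7, d8, d9, d10, d11, d12, d13}
… ∩ ⟦that covered d8⟧ = {d1, d2, d3, d5, d6, d7, d8, d9, d10, d11, d12, d13} ∩ {d1, d2, d3, d4, d5, d8, d12, d13, d14} = {d1, d2, d3, d5, d8, d12, d13}
… ∩ ⟦German⟧ = {d1, d2, d3, d5, d8, d12, d13} ∩ {d1, d3, d4, d5, d6, d8, d9, d10, d12} = {d1, d3, d5, d8, d12}
… ∩ ⟦orange⟧ = {d1, d3, d5, d8, d12} ∩ {d1, d2, d5, d6, d7, d9, d11, d12, d14} = {d1, d5, d12}
So ⟦German orange bottle that covered d8⟧ = {d1, d5, d12}.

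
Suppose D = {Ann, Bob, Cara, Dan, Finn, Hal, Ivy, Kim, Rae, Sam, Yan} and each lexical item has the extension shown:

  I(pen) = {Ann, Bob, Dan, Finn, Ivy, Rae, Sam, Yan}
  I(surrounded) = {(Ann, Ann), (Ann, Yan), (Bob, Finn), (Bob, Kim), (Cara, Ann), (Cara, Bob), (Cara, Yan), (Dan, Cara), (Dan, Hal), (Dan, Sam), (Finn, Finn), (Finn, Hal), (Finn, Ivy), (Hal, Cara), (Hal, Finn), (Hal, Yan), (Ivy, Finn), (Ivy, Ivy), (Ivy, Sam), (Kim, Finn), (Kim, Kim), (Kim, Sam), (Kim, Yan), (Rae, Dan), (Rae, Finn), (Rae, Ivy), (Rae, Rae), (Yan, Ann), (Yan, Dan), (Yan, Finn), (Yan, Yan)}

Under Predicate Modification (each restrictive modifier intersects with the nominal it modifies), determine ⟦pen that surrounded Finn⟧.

{Bob, Finn, Ivy, Rae, Yan}

⟦that surrounded Finn⟧ = {x : ⟨x, Finn⟩ ∈ ⟦surrounded⟧} = {Bob, Finn, Hal, Ivy, Kim, Rae, Yan}
⟦pen⟧ = {Ann, Bob, Dan, Finn, Ivy, Rae, Sam, Yan}
… ∩ ⟦that surrounded Finn⟧ = {Ann, Bob, Dan, Finn, Ivy, Rae, Sam, Yan} ∩ {Bob, Finn, Hal, Ivy, Kim, Rae, Yan} = {Bob, Finn, Ivy, Rae, Yan}
So ⟦pen that surrounded Finn⟧ = {Bob, Finn, Ivy, Rae, Yan}.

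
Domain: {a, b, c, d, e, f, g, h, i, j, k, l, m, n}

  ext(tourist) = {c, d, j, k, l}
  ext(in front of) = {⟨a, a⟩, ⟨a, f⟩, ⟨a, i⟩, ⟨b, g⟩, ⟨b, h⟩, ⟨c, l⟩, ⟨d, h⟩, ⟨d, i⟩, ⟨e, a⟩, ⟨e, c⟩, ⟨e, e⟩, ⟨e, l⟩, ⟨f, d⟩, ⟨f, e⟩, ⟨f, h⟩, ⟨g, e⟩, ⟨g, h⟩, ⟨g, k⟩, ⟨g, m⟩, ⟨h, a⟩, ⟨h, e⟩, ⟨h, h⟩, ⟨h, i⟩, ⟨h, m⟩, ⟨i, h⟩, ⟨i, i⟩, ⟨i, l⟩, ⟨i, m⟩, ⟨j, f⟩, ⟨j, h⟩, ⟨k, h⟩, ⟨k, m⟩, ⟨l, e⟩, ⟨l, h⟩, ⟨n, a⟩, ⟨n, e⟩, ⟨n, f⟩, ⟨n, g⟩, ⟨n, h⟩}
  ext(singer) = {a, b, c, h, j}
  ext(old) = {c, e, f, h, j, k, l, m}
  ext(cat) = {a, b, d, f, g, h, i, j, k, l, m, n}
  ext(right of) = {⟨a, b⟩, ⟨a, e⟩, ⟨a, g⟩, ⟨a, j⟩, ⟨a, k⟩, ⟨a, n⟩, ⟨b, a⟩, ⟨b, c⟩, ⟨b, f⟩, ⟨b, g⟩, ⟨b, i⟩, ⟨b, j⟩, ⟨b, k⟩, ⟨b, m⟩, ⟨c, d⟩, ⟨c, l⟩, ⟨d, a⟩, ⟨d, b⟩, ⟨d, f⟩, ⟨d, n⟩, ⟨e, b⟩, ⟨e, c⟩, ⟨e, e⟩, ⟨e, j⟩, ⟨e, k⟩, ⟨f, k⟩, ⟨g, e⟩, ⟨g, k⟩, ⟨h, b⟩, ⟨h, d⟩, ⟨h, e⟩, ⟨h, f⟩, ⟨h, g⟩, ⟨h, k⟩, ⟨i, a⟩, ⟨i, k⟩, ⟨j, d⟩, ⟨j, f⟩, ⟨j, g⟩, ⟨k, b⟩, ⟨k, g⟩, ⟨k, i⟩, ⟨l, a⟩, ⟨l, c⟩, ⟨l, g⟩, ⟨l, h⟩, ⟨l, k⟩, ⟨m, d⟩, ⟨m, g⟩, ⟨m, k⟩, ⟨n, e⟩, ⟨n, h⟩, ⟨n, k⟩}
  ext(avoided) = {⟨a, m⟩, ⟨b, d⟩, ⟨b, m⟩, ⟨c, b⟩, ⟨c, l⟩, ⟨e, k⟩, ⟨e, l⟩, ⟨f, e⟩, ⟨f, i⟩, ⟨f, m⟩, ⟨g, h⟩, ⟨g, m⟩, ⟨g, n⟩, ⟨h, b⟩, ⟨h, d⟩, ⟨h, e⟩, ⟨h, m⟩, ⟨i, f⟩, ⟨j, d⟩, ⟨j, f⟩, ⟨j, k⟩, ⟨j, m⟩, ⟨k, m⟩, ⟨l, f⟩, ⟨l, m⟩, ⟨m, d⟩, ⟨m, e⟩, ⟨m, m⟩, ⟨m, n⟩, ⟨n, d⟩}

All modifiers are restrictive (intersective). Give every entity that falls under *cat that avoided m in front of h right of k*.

⟦that avoided m⟧ = {x : ⟨x, m⟩ ∈ ⟦avoided⟧} = {a, b, f, g, h, j, k, l, m}
⟦in front of h⟧ = {x : ⟨x, h⟩ ∈ ⟦in front of⟧} = {b, d, f, g, h, i, j, k, l, n}
⟦right of k⟧ = {x : ⟨x, k⟩ ∈ ⟦right of⟧} = {a, b, e, f, g, h, i, l, m, n}
⟦cat⟧ = {a, b, d, f, g, h, i, j, k, l, m, n}
… ∩ ⟦that avoided m⟧ = {a, b, d, f, g, h, i, j, k, l, m, n} ∩ {a, b, f, g, h, j, k, l, m} = {a, b, f, g, h, j, k, l, m}
… ∩ ⟦in front of h⟧ = {a, b, f, g, h, j, k, l, m} ∩ {b, d, f, g, h, i, j, k, l, n} = {b, f, g, h, j, k, l}
… ∩ ⟦right of k⟧ = {b, f, g, h, j, k, l} ∩ {a, b, e, f, g, h, i, l, m, n} = {b, f, g, h, l}
So ⟦cat that avoided m in front of h right of k⟧ = {b, f, g, h, l}.

{b, f, g, h, l}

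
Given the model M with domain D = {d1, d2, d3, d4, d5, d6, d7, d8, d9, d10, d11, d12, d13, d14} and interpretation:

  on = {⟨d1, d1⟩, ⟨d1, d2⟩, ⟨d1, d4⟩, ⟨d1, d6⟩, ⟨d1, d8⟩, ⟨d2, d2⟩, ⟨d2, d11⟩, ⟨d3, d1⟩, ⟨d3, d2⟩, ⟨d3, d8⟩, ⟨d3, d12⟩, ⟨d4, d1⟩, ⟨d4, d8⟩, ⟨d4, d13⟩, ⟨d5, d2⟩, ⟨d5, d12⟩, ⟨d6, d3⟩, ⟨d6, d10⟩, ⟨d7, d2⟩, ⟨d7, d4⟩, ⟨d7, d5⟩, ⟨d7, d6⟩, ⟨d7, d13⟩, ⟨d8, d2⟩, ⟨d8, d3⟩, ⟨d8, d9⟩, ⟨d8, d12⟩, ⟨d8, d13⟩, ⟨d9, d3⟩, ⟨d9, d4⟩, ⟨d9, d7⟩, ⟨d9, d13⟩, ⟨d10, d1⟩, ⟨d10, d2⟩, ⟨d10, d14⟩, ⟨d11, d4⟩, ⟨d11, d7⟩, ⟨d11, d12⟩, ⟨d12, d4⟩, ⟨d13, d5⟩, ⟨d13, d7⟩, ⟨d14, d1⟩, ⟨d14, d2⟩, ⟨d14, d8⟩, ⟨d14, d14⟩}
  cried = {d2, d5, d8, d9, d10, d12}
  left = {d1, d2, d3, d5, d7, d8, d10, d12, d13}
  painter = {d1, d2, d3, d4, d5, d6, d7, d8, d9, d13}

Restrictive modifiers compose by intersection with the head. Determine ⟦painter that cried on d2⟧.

{d2, d5, d8}

⟦that cried⟧ = ⟦cried⟧ = {d2, d5, d8, d9, d10, d12}
⟦on d2⟧ = {x : ⟨x, d2⟩ ∈ ⟦on⟧} = {d1, d2, d3, d5, d7, d8, d10, d14}
⟦painter⟧ = {d1, d2, d3, d4, d5, d6, d7, d8, d9, d13}
… ∩ ⟦that cried⟧ = {d1, d2, d3, d4, d5, d6, d7, d8, d9, d13} ∩ {d2, d5, d8, d9, d10, d12} = {d2, d5, d8, d9}
… ∩ ⟦on d2⟧ = {d2, d5, d8, d9} ∩ {d1, d2, d3, d5, d7, d8, d10, d14} = {d2, d5, d8}
So ⟦painter that cried on d2⟧ = {d2, d5, d8}.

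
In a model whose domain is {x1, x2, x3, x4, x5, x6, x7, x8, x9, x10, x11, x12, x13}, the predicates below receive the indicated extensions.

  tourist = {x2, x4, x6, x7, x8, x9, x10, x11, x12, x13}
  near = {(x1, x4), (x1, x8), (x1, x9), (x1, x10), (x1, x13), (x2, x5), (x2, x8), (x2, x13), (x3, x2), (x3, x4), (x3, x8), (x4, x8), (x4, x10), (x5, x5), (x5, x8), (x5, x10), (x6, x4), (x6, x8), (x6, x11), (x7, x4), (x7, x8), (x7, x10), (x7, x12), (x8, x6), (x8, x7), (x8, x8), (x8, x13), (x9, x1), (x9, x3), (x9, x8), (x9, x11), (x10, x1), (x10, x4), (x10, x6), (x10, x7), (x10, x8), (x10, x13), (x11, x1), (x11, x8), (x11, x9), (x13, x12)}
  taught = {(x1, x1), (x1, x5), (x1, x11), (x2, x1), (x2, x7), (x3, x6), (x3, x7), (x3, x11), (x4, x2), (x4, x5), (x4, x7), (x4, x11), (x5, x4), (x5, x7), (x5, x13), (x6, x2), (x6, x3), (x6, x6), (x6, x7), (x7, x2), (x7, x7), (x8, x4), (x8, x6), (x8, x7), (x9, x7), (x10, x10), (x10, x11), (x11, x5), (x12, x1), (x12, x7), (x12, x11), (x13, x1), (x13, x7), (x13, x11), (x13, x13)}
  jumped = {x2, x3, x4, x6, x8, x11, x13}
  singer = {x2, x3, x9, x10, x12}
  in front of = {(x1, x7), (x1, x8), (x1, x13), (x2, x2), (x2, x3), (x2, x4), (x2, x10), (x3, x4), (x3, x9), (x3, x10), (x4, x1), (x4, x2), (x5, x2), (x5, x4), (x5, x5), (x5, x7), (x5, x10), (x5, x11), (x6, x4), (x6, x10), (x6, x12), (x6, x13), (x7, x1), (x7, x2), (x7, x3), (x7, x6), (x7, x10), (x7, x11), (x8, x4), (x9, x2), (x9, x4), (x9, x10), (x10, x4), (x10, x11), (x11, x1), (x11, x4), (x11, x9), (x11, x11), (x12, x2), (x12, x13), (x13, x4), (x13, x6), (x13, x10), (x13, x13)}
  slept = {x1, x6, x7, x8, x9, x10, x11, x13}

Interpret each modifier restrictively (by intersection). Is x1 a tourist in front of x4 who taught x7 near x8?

no

⟦in front of x4⟧ = {x : ⟨x, x4⟩ ∈ ⟦in front of⟧} = {x2, x3, x5, x6, x8, x9, x10, x11, x13}
⟦who taught x7⟧ = {x : ⟨x, x7⟩ ∈ ⟦taught⟧} = {x2, x3, x4, x5, x6, x7, x8, x9, x12, x13}
⟦near x8⟧ = {x : ⟨x, x8⟩ ∈ ⟦near⟧} = {x1, x2, x3, x4, x5, x6, x7, x8, x9, x10, x11}
⟦tourist⟧ = {x2, x4, x6, x7, x8, x9, x10, x11, x12, x13}
… ∩ ⟦in front of x4⟧ = {x2, x4, x6, x7, x8, x9, x10, x11, x12, x13} ∩ {x2, x3, x5, x6, x8, x9, x10, x11, x13} = {x2, x6, x8, x9, x10, x11, x13}
… ∩ ⟦who taught x7⟧ = {x2, x6, x8, x9, x10, x11, x13} ∩ {x2, x3, x4, x5, x6, x7, x8, x9, x12, x13} = {x2, x6, x8, x9, x13}
… ∩ ⟦near x8⟧ = {x2, x6, x8, x9, x13} ∩ {x1, x2, x3, x4, x5, x6, x7, x8, x9, x10, x11} = {x2, x6, x8, x9}
⟦tourist in front of x4 who taught x7 near x8⟧ = {x2, x6, x8, x9}; x1 ∉ this set.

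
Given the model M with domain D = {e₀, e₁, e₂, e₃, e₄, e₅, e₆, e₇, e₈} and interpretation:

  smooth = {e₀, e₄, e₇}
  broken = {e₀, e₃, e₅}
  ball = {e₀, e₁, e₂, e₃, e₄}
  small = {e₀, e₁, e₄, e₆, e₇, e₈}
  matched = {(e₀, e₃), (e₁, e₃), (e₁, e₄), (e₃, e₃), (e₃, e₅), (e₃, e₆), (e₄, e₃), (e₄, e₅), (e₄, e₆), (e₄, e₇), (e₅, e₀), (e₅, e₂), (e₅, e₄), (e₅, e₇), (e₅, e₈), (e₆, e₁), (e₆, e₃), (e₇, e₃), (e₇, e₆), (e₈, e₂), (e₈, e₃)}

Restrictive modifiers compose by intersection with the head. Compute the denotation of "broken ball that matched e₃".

{e₀, e₃}

⟦that matched e₃⟧ = {x : ⟨x, e₃⟩ ∈ ⟦matched⟧} = {e₀, e₁, e₃, e₄, e₆, e₇, e₈}
⟦ball⟧ = {e₀, e₁, e₂, e₃, e₄}
… ∩ ⟦that matched e₃⟧ = {e₀, e₁, e₂, e₃, e₄} ∩ {e₀, e₁, e₃, e₄, e₆, e₇, e₈} = {e₀, e₁, e₃, e₄}
… ∩ ⟦broken⟧ = {e₀, e₁, e₃, e₄} ∩ {e₀, e₃, e₅} = {e₀, e₃}
So ⟦broken ball that matched e₃⟧ = {e₀, e₃}.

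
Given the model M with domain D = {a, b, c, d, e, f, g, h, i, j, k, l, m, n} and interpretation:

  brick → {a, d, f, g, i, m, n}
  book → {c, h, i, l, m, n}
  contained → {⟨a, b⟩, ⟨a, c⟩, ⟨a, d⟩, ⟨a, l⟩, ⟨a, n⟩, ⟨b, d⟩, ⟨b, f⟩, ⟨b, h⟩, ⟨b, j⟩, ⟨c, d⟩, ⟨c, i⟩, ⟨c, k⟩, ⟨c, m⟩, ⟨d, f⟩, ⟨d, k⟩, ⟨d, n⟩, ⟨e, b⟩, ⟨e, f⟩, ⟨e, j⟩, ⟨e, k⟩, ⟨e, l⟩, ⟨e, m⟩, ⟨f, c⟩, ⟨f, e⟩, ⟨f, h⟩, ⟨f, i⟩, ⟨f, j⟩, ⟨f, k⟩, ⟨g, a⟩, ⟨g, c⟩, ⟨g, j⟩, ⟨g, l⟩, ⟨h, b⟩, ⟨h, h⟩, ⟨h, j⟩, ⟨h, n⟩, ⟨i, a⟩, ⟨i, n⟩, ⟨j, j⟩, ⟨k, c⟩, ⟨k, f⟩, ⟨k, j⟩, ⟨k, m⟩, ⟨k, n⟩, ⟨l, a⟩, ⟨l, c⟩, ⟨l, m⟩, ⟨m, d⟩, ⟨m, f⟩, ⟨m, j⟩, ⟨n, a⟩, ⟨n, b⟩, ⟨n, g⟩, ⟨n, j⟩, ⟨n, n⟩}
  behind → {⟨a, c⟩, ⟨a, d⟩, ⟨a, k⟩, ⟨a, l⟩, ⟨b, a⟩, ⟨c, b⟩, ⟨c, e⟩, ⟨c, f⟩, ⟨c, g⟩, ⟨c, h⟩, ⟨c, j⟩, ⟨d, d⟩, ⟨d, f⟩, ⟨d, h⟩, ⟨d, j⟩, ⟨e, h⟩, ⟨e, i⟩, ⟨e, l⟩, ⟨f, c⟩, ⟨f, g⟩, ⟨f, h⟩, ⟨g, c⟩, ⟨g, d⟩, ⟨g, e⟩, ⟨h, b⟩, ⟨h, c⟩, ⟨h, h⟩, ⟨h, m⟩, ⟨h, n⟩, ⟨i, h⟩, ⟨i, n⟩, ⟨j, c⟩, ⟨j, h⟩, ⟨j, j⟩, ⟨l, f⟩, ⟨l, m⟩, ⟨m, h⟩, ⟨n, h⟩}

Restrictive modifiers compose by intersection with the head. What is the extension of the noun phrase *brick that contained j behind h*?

⟦that contained j⟧ = {x : ⟨x, j⟩ ∈ ⟦contained⟧} = {b, e, f, g, h, j, k, m, n}
⟦behind h⟧ = {x : ⟨x, h⟩ ∈ ⟦behind⟧} = {c, d, e, f, h, i, j, m, n}
⟦brick⟧ = {a, d, f, g, i, m, n}
… ∩ ⟦that contained j⟧ = {a, d, f, g, i, m, n} ∩ {b, e, f, g, h, j, k, m, n} = {f, g, m, n}
… ∩ ⟦behind h⟧ = {f, g, m, n} ∩ {c, d, e, f, h, i, j, m, n} = {f, m, n}
So ⟦brick that contained j behind h⟧ = {f, m, n}.

{f, m, n}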